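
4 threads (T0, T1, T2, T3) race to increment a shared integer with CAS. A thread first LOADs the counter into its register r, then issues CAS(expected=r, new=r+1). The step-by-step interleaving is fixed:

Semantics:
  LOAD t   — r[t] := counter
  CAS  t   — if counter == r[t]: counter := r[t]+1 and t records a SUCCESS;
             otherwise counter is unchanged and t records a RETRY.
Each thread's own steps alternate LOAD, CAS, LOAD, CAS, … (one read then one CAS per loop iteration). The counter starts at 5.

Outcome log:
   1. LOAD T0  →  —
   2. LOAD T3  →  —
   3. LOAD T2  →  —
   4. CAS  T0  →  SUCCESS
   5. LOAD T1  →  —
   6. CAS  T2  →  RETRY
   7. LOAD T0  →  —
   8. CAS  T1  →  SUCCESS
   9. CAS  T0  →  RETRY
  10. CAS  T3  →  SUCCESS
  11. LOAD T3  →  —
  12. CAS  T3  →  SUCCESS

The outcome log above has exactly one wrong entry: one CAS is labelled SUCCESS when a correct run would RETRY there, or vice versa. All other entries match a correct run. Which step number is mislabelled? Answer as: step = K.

Re-executing:
#1 T0 reads 5
#2 T3 reads 5
#3 T2 reads 5
#4 T0 CAS(5→6) writes; counter now 6
#5 T1 reads 6
#6 T2 CAS(5→6) fails; counter now 6
#7 T0 reads 6
#8 T1 CAS(6→7) writes; counter now 7
#9 T0 CAS(6→7) fails; counter now 7
#10 T3 CAS(5→6) fails; counter now 7
#11 T3 reads 7
#12 T3 CAS(7→8) writes; counter now 8
Flip is step 10.

step = 10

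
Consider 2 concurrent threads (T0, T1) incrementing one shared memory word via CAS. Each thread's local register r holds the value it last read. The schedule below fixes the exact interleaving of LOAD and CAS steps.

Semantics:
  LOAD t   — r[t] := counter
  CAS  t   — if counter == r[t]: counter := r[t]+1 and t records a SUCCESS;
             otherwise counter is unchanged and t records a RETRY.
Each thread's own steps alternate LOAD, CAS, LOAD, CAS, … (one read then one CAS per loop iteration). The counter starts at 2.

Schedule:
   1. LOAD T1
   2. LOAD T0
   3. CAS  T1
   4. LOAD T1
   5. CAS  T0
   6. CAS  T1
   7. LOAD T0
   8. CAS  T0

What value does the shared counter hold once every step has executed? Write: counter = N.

counter = 5

T1 LOAD — after: cnt=2, r=2 — load
T0 LOAD — after: cnt=2, r=2 — load
T1 CAS — after: cnt=3, r=2 — ok
T1 LOAD — after: cnt=3, r=3 — load
T0 CAS — after: cnt=3, r=2 — retry
T1 CAS — after: cnt=4, r=3 — ok
T0 LOAD — after: cnt=4, r=4 — load
T0 CAS — after: cnt=5, r=4 — ok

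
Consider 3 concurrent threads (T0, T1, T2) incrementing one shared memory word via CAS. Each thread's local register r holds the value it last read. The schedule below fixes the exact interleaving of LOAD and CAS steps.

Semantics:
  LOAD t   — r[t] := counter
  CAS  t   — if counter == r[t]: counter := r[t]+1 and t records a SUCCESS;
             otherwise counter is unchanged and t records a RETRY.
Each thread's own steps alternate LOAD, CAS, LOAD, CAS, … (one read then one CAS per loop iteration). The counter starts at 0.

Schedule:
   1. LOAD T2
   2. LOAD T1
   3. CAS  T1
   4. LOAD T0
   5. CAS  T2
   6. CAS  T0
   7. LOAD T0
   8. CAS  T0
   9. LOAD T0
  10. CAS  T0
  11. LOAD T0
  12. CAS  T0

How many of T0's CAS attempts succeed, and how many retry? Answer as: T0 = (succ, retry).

T0 = (4, 0)

#1 T2 reads 0
#2 T1 reads 0
#3 T1 CAS(0→1) writes; counter now 1
#4 T0 reads 1
#5 T2 CAS(0→1) fails; counter now 1
#6 T0 CAS(1→2) writes; counter now 2
#7 T0 reads 2
#8 T0 CAS(2→3) writes; counter now 3
#9 T0 reads 3
#10 T0 CAS(3→4) writes; counter now 4
#11 T0 reads 4
#12 T0 CAS(4→5) writes; counter now 5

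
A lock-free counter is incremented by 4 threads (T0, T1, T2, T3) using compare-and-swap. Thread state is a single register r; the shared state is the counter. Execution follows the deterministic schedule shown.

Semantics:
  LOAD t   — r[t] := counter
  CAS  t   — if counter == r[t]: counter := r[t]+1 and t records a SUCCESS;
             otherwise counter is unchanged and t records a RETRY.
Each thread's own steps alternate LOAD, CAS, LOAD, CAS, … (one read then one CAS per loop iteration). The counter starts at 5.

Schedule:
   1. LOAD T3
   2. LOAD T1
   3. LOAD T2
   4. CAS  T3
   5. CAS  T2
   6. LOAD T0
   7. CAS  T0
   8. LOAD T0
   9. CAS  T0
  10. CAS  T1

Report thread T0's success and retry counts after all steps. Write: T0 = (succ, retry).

T0 = (2, 0)

step 1: T3 LOAD ⇒ load; ctr=5 reg=5
step 2: T1 LOAD ⇒ load; ctr=5 reg=5
step 3: T2 LOAD ⇒ load; ctr=5 reg=5
step 4: T3 CAS ⇒ ok; ctr=6 reg=5
step 5: T2 CAS ⇒ retry; ctr=6 reg=5
step 6: T0 LOAD ⇒ load; ctr=6 reg=6
step 7: T0 CAS ⇒ ok; ctr=7 reg=6
step 8: T0 LOAD ⇒ load; ctr=7 reg=7
step 9: T0 CAS ⇒ ok; ctr=8 reg=7
step 10: T1 CAS ⇒ retry; ctr=8 reg=5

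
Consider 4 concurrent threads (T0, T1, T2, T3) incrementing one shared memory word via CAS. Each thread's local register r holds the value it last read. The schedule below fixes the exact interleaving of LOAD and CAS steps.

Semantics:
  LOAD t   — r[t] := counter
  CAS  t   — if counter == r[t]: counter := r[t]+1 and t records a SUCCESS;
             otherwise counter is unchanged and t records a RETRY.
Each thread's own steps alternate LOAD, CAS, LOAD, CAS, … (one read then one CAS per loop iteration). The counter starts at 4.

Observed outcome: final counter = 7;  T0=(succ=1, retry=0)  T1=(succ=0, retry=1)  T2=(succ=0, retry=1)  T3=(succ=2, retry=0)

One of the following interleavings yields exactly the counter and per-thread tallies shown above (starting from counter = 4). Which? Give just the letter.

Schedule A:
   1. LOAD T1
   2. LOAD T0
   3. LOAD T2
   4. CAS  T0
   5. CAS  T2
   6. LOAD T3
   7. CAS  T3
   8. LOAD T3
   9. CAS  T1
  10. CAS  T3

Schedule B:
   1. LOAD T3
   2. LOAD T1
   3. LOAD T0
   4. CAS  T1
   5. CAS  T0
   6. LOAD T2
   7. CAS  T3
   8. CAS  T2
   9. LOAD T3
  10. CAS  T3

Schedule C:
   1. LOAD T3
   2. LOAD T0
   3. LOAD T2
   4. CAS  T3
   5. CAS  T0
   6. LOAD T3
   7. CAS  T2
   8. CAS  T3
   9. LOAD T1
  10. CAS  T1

A

Simulating candidate A:
#1 T1 reads 4
#2 T0 reads 4
#3 T2 reads 4
#4 T0 CAS(4→5) writes; counter now 5
#5 T2 CAS(4→5) fails; counter now 5
#6 T3 reads 5
#7 T3 CAS(5→6) writes; counter now 6
#8 T3 reads 6
#9 T1 CAS(4→5) fails; counter now 6
#10 T3 CAS(6→7) writes; counter now 7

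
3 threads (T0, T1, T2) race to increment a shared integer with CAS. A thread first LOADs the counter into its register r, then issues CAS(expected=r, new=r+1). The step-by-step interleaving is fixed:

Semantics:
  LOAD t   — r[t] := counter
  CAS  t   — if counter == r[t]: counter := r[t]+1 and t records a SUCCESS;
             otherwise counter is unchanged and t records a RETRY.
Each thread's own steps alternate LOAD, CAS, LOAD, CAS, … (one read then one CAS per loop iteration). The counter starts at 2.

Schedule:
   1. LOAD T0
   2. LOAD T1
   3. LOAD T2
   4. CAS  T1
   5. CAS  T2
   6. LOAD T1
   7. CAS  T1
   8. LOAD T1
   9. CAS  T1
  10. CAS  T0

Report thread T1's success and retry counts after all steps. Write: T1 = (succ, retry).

T1 = (3, 0)

[1] T0.load  rd  (counter 2, T0.r 2)
[2] T1.load  rd  (counter 2, T1.r 2)
[3] T2.load  rd  (counter 2, T2.r 2)
[4] T1.cas  hit  (counter 3, T1.r 2)
[5] T2.cas  miss  (counter 3, T2.r 2)
[6] T1.load  rd  (counter 3, T1.r 3)
[7] T1.cas  hit  (counter 4, T1.r 3)
[8] T1.load  rd  (counter 4, T1.r 4)
[9] T1.cas  hit  (counter 5, T1.r 4)
[10] T0.cas  miss  (counter 5, T0.r 2)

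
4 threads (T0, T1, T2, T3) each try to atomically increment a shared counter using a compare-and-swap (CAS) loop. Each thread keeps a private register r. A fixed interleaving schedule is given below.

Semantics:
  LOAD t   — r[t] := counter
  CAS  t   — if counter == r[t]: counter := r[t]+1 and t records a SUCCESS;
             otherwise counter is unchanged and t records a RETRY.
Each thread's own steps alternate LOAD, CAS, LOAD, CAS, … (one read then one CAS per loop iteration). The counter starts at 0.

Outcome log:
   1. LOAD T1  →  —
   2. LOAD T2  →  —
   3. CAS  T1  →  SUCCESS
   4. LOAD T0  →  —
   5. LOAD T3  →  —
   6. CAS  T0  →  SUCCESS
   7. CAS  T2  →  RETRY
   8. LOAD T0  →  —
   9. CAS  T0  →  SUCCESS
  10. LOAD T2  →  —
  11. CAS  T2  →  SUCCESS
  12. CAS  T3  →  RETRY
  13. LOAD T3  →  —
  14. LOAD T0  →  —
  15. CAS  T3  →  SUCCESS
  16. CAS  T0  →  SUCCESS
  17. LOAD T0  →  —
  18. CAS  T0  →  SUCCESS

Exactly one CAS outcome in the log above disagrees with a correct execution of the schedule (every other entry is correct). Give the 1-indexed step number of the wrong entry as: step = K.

step = 16

Reference trace:
T1 LOAD — after: cnt=0, r=0 — load
T2 LOAD — after: cnt=0, r=0 — load
T1 CAS — after: cnt=1, r=0 — ok
T0 LOAD — after: cnt=1, r=1 — load
T3 LOAD — after: cnt=1, r=1 — load
T0 CAS — after: cnt=2, r=1 — ok
T2 CAS — after: cnt=2, r=0 — retry
T0 LOAD — after: cnt=2, r=2 — load
T0 CAS — after: cnt=3, r=2 — ok
T2 LOAD — after: cnt=3, r=3 — load
T2 CAS — after: cnt=4, r=3 — ok
T3 CAS — after: cnt=4, r=1 — retry
T3 LOAD — after: cnt=4, r=4 — load
T0 LOAD — after: cnt=4, r=4 — load
T3 CAS — after: cnt=5, r=4 — ok
T0 CAS — after: cnt=5, r=4 — retry
T0 LOAD — after: cnt=5, r=5 — load
T0 CAS — after: cnt=6, r=5 — ok
Flip is step 16.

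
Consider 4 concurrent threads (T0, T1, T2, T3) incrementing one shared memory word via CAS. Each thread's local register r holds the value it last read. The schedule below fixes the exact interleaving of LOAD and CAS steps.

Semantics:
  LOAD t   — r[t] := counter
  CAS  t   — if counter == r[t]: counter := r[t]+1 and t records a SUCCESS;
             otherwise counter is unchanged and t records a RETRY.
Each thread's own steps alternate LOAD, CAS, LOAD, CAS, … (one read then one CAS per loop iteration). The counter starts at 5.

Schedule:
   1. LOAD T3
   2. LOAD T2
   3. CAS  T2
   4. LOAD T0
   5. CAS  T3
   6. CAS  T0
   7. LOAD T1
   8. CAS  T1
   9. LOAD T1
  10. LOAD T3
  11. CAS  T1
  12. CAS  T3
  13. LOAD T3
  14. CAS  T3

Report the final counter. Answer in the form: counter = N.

   1) LOAD T3:  M=5  r_T3=5
   2) LOAD T2:  M=5  r_T2=5
   3) CAS  T2:  M=6  r_T2=5 ✓
   4) LOAD T0:  M=6  r_T0=6
   5) CAS  T3:  M=6  r_T3=5 ✗
   6) CAS  T0:  M=7  r_T0=6 ✓
   7) LOAD T1:  M=7  r_T1=7
   8) CAS  T1:  M=8  r_T1=7 ✓
   9) LOAD T1:  M=8  r_T1=8
  10) LOAD T3:  M=8  r_T3=8
  11) CAS  T1:  M=9  r_T1=8 ✓
  12) CAS  T3:  M=9  r_T3=8 ✗
  13) LOAD T3:  M=9  r_T3=9
  14) CAS  T3:  M=10  r_T3=9 ✓

counter = 10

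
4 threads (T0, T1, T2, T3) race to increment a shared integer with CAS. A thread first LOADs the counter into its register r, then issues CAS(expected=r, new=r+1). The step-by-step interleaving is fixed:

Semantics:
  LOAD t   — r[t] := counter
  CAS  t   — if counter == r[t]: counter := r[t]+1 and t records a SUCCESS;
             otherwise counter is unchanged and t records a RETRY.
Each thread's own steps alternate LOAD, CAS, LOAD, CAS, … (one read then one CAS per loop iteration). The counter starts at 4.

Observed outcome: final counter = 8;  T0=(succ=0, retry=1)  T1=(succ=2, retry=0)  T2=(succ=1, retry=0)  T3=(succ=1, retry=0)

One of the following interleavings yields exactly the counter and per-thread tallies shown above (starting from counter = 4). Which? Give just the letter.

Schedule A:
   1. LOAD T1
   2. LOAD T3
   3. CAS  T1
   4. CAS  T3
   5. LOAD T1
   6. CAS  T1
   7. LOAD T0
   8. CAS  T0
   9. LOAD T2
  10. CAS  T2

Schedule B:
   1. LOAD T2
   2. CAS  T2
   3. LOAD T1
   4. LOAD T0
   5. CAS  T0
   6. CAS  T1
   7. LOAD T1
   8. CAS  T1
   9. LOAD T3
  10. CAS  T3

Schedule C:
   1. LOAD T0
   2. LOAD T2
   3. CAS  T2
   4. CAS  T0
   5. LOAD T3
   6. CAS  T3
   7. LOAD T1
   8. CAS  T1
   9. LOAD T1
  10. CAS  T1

Simulating candidate C:
#1 T0 reads 4
#2 T2 reads 4
#3 T2 CAS(4→5) writes; counter now 5
#4 T0 CAS(4→5) fails; counter now 5
#5 T3 reads 5
#6 T3 CAS(5→6) writes; counter now 6
#7 T1 reads 6
#8 T1 CAS(6→7) writes; counter now 7
#9 T1 reads 7
#10 T1 CAS(7→8) writes; counter now 8

C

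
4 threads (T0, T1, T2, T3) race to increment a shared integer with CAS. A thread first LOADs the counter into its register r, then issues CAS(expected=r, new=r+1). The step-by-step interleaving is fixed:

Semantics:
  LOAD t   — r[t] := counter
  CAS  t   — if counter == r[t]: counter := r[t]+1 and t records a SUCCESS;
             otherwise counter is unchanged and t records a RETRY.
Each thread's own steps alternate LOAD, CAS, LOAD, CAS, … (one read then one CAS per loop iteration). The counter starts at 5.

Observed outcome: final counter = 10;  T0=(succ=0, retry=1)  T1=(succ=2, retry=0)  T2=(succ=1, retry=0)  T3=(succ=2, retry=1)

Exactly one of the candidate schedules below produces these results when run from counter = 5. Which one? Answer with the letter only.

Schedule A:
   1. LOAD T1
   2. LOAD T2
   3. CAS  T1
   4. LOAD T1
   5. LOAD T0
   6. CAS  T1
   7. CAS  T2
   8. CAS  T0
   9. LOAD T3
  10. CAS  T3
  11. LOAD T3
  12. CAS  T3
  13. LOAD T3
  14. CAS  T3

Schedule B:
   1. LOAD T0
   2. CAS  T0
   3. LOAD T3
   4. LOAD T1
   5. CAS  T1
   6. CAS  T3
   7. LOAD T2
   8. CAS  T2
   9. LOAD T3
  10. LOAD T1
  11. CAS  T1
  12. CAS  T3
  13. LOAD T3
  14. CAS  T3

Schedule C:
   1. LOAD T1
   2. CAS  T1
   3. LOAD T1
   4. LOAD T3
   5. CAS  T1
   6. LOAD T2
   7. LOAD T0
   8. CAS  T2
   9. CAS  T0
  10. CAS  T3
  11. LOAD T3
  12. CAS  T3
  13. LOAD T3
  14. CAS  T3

Run C:
1. LOAD T1 → mem=5 r[T1]=5 [LOAD]
2. CAS T1 → mem=6 r[T1]=5 [OK]
3. LOAD T1 → mem=6 r[T1]=6 [LOAD]
4. LOAD T3 → mem=6 r[T3]=6 [LOAD]
5. CAS T1 → mem=7 r[T1]=6 [OK]
6. LOAD T2 → mem=7 r[T2]=7 [LOAD]
7. LOAD T0 → mem=7 r[T0]=7 [LOAD]
8. CAS T2 → mem=8 r[T2]=7 [OK]
9. CAS T0 → mem=8 r[T0]=7 [RETRY]
10. CAS T3 → mem=8 r[T3]=6 [RETRY]
11. LOAD T3 → mem=8 r[T3]=8 [LOAD]
12. CAS T3 → mem=9 r[T3]=8 [OK]
13. LOAD T3 → mem=9 r[T3]=9 [LOAD]
14. CAS T3 → mem=10 r[T3]=9 [OK]

C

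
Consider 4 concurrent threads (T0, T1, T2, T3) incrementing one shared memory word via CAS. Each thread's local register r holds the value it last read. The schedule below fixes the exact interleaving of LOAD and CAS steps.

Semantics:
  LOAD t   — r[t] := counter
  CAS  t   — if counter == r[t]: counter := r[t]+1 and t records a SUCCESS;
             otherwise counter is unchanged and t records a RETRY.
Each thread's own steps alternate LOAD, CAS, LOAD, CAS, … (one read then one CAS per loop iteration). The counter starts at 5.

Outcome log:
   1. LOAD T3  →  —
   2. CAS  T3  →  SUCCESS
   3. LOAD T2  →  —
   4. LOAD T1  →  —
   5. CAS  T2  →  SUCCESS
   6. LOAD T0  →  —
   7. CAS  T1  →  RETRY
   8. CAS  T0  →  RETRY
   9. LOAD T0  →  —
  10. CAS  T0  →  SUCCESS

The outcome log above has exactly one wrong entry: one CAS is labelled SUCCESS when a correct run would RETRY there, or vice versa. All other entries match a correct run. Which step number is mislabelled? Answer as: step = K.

Reference trace:
#1 T3 reads 5
#2 T3 CAS(5→6) writes; counter now 6
#3 T2 reads 6
#4 T1 reads 6
#5 T2 CAS(6→7) writes; counter now 7
#6 T0 reads 7
#7 T1 CAS(6→7) fails; counter now 7
#8 T0 CAS(7→8) writes; counter now 8
#9 T0 reads 8
#10 T0 CAS(8→9) writes; counter now 9
Log disagrees first at step 8.

step = 8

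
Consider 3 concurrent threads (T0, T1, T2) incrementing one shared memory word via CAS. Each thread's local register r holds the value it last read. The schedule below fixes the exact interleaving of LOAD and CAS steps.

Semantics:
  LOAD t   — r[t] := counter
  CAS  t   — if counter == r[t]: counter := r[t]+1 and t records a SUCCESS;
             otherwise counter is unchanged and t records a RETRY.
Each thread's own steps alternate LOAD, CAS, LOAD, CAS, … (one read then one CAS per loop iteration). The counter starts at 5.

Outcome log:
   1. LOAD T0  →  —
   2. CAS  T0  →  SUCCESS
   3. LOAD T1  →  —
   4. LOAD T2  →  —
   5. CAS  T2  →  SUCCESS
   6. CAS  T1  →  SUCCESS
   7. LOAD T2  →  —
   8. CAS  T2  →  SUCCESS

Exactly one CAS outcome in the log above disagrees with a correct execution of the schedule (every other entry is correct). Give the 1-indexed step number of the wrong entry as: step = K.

Re-executing:
step 1: T0 LOAD ⇒ load; ctr=5 reg=5
step 2: T0 CAS ⇒ ok; ctr=6 reg=5
step 3: T1 LOAD ⇒ load; ctr=6 reg=6
step 4: T2 LOAD ⇒ load; ctr=6 reg=6
step 5: T2 CAS ⇒ ok; ctr=7 reg=6
step 6: T1 CAS ⇒ retry; ctr=7 reg=6
step 7: T2 LOAD ⇒ load; ctr=7 reg=7
step 8: T2 CAS ⇒ ok; ctr=8 reg=7
Log disagrees first at step 6.

step = 6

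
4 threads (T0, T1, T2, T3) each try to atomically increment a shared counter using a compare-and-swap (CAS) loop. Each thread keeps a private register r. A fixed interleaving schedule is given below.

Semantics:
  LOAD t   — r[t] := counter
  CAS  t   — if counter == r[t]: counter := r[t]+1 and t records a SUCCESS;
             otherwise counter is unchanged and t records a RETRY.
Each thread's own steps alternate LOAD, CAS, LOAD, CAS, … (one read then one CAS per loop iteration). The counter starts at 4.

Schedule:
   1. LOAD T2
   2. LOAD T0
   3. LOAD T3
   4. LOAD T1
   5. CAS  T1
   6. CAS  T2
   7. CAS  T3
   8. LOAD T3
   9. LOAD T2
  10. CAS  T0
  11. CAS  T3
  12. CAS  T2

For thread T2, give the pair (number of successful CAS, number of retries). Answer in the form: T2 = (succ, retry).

T2 = (0, 2)

T2 LOAD — after: cnt=4, r=4 — load
T0 LOAD — after: cnt=4, r=4 — load
T3 LOAD — after: cnt=4, r=4 — load
T1 LOAD — after: cnt=4, r=4 — load
T1 CAS — after: cnt=5, r=4 — ok
T2 CAS — after: cnt=5, r=4 — retry
T3 CAS — after: cnt=5, r=4 — retry
T3 LOAD — after: cnt=5, r=5 — load
T2 LOAD — after: cnt=5, r=5 — load
T0 CAS — after: cnt=5, r=4 — retry
T3 CAS — after: cnt=6, r=5 — ok
T2 CAS — after: cnt=6, r=5 — retry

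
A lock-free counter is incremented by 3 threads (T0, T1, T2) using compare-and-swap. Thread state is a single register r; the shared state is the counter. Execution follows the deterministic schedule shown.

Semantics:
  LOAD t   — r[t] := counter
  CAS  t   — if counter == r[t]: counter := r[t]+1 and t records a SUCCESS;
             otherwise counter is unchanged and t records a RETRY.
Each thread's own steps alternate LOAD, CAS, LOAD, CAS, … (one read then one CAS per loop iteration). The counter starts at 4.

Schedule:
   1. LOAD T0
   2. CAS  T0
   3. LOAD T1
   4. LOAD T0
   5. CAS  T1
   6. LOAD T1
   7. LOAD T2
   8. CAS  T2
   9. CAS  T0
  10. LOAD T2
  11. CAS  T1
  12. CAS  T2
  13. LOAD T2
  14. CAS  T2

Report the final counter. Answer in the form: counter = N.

#1 T0 reads 4
#2 T0 CAS(4→5) writes; counter now 5
#3 T1 reads 5
#4 T0 reads 5
#5 T1 CAS(5→6) writes; counter now 6
#6 T1 reads 6
#7 T2 reads 6
#8 T2 CAS(6→7) writes; counter now 7
#9 T0 CAS(5→6) fails; counter now 7
#10 T2 reads 7
#11 T1 CAS(6→7) fails; counter now 7
#12 T2 CAS(7→8) writes; counter now 8
#13 T2 reads 8
#14 T2 CAS(8→9) writes; counter now 9

counter = 9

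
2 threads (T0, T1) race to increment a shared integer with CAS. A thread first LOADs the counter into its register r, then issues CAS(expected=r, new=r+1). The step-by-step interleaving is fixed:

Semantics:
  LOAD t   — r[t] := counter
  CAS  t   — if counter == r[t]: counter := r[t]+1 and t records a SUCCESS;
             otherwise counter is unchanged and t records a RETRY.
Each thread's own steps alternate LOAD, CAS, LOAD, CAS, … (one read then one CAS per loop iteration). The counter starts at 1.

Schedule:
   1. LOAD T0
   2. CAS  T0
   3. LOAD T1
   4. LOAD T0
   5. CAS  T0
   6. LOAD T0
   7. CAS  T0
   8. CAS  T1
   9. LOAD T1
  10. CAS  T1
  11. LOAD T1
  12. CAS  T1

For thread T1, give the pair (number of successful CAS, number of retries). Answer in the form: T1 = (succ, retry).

T1 = (2, 1)

1. LOAD T0 → mem=1 r[T0]=1 [LOAD]
2. CAS T0 → mem=2 r[T0]=1 [OK]
3. LOAD T1 → mem=2 r[T1]=2 [LOAD]
4. LOAD T0 → mem=2 r[T0]=2 [LOAD]
5. CAS T0 → mem=3 r[T0]=2 [OK]
6. LOAD T0 → mem=3 r[T0]=3 [LOAD]
7. CAS T0 → mem=4 r[T0]=3 [OK]
8. CAS T1 → mem=4 r[T1]=2 [RETRY]
9. LOAD T1 → mem=4 r[T1]=4 [LOAD]
10. CAS T1 → mem=5 r[T1]=4 [OK]
11. LOAD T1 → mem=5 r[T1]=5 [LOAD]
12. CAS T1 → mem=6 r[T1]=5 [OK]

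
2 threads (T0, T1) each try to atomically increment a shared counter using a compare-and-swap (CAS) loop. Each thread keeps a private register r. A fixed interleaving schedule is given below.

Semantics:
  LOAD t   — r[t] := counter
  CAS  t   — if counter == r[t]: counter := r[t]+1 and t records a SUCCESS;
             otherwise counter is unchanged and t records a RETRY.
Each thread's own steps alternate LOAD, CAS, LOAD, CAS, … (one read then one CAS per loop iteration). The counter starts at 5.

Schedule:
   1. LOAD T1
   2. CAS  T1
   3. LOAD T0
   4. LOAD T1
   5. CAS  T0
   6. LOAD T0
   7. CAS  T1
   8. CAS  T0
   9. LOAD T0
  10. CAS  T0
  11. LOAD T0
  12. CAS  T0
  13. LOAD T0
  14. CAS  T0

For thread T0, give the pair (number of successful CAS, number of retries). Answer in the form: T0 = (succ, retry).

#1 T1 reads 5
#2 T1 CAS(5→6) writes; counter now 6
#3 T0 reads 6
#4 T1 reads 6
#5 T0 CAS(6→7) writes; counter now 7
#6 T0 reads 7
#7 T1 CAS(6→7) fails; counter now 7
#8 T0 CAS(7→8) writes; counter now 8
#9 T0 reads 8
#10 T0 CAS(8→9) writes; counter now 9
#11 T0 reads 9
#12 T0 CAS(9→10) writes; counter now 10
#13 T0 reads 10
#14 T0 CAS(10→11) writes; counter now 11

T0 = (5, 0)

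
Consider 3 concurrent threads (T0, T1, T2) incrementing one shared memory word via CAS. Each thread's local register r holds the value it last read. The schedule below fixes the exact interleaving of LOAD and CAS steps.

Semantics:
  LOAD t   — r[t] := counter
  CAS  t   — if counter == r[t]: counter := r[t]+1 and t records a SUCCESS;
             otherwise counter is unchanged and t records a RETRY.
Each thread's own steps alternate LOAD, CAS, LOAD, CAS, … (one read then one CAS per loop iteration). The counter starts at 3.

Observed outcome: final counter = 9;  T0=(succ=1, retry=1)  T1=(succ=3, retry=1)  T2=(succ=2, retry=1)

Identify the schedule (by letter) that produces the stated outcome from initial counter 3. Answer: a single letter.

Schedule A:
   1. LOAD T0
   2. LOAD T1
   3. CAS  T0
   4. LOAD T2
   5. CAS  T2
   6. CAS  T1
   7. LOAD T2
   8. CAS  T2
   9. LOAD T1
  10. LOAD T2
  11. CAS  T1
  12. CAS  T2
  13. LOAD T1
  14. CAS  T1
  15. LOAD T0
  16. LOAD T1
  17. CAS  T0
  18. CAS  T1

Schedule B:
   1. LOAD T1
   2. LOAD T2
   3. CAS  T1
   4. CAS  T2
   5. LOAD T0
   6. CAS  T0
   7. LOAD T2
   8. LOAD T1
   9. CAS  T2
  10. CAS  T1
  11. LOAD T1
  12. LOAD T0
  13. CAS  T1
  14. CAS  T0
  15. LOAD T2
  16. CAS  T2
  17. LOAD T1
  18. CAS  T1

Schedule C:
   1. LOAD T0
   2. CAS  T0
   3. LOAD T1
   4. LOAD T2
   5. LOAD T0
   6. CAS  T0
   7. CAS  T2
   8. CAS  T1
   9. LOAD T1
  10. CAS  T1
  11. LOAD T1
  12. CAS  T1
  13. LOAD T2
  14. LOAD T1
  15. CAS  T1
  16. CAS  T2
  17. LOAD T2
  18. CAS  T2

Simulating candidate B:
#1 T1 reads 3
#2 T2 reads 3
#3 T1 CAS(3→4) writes; counter now 4
#4 T2 CAS(3→4) fails; counter now 4
#5 T0 reads 4
#6 T0 CAS(4→5) writes; counter now 5
#7 T2 reads 5
#8 T1 reads 5
#9 T2 CAS(5→6) writes; counter now 6
#10 T1 CAS(5→6) fails; counter now 6
#11 T1 reads 6
#12 T0 reads 6
#13 T1 CAS(6→7) writes; counter now 7
#14 T0 CAS(6→7) fails; counter now 7
#15 T2 reads 7
#16 T2 CAS(7→8) writes; counter now 8
#17 T1 reads 8
#18 T1 CAS(8→9) writes; counter now 9

B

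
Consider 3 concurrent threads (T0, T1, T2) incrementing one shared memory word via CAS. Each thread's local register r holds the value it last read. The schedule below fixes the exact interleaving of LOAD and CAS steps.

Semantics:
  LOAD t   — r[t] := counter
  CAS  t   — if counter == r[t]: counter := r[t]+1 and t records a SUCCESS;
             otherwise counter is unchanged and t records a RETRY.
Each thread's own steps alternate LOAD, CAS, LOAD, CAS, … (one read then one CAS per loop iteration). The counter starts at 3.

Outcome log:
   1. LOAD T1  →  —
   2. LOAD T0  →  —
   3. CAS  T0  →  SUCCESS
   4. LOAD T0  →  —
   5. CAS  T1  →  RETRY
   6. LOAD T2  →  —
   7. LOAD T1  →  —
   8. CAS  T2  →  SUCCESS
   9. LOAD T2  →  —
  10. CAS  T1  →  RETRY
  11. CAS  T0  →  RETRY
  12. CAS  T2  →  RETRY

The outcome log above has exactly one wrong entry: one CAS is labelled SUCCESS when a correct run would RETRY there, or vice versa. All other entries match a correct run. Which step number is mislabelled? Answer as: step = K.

step = 12

Correct run:
1. LOAD T1 → mem=3 r[T1]=3 [LOAD]
2. LOAD T0 → mem=3 r[T0]=3 [LOAD]
3. CAS T0 → mem=4 r[T0]=3 [OK]
4. LOAD T0 → mem=4 r[T0]=4 [LOAD]
5. CAS T1 → mem=4 r[T1]=3 [RETRY]
6. LOAD T2 → mem=4 r[T2]=4 [LOAD]
7. LOAD T1 → mem=4 r[T1]=4 [LOAD]
8. CAS T2 → mem=5 r[T2]=4 [OK]
9. LOAD T2 → mem=5 r[T2]=5 [LOAD]
10. CAS T1 → mem=5 r[T1]=4 [RETRY]
11. CAS T0 → mem=5 r[T0]=4 [RETRY]
12. CAS T2 → mem=6 r[T2]=5 [OK]
Flip is step 12.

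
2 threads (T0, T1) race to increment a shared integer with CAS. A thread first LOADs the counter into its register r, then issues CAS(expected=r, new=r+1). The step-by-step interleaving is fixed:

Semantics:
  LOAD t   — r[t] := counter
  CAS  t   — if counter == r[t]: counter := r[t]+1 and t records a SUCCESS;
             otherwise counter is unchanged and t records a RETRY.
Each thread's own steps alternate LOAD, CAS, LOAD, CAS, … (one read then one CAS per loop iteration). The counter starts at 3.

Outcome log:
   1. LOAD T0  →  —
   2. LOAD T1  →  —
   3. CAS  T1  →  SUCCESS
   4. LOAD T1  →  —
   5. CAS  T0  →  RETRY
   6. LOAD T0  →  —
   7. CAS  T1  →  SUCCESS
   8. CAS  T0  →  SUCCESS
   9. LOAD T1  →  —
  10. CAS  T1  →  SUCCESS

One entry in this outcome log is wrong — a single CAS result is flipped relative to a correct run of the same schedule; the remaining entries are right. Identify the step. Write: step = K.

Re-executing:
[1] T0.load  rd  (counter 3, T0.r 3)
[2] T1.load  rd  (counter 3, T1.r 3)
[3] T1.cas  hit  (counter 4, T1.r 3)
[4] T1.load  rd  (counter 4, T1.r 4)
[5] T0.cas  miss  (counter 4, T0.r 3)
[6] T0.load  rd  (counter 4, T0.r 4)
[7] T1.cas  hit  (counter 5, T1.r 4)
[8] T0.cas  miss  (counter 5, T0.r 4)
[9] T1.load  rd  (counter 5, T1.r 5)
[10] T1.cas  hit  (counter 6, T1.r 5)
Log disagrees first at step 8.

step = 8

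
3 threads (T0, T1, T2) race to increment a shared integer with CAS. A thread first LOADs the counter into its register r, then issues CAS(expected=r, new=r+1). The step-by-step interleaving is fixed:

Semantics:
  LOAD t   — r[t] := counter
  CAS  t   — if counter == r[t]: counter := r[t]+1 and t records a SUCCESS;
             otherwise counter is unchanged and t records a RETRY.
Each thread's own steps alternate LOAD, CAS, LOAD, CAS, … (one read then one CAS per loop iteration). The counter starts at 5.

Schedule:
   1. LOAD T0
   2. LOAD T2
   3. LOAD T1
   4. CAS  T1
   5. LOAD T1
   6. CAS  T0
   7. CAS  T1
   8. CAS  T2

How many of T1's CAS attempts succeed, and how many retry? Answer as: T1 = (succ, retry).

T1 = (2, 0)

[1] T0.load  rd  (counter 5, T0.r 5)
[2] T2.load  rd  (counter 5, T2.r 5)
[3] T1.load  rd  (counter 5, T1.r 5)
[4] T1.cas  hit  (counter 6, T1.r 5)
[5] T1.load  rd  (counter 6, T1.r 6)
[6] T0.cas  miss  (counter 6, T0.r 5)
[7] T1.cas  hit  (counter 7, T1.r 6)
[8] T2.cas  miss  (counter 7, T2.r 5)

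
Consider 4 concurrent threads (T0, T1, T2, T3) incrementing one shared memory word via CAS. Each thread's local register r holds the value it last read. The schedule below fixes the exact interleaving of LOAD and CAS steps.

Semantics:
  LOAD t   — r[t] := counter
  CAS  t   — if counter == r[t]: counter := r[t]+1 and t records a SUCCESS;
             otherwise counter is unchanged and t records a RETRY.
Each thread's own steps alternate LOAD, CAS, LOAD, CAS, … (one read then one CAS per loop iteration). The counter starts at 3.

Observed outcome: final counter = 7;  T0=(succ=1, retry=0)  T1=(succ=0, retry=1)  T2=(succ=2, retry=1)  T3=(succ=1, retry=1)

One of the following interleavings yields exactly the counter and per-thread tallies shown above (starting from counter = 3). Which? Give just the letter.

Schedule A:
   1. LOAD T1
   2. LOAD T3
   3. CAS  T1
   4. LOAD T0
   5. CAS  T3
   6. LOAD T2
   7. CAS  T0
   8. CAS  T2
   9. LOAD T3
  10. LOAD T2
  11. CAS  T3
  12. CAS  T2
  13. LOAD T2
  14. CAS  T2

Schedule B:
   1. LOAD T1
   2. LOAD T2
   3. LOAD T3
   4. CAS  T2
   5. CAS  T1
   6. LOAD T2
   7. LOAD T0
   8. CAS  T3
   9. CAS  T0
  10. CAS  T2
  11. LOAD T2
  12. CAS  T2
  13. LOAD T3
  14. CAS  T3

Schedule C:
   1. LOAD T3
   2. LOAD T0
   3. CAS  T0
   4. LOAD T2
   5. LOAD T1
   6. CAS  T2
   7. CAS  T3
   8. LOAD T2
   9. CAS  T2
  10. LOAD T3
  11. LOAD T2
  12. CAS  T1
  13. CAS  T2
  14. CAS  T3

Simulating candidate B:
#1 T1 reads 3
#2 T2 reads 3
#3 T3 reads 3
#4 T2 CAS(3→4) writes; counter now 4
#5 T1 CAS(3→4) fails; counter now 4
#6 T2 reads 4
#7 T0 reads 4
#8 T3 CAS(3→4) fails; counter now 4
#9 T0 CAS(4→5) writes; counter now 5
#10 T2 CAS(4→5) fails; counter now 5
#11 T2 reads 5
#12 T2 CAS(5→6) writes; counter now 6
#13 T3 reads 6
#14 T3 CAS(6→7) writes; counter now 7

B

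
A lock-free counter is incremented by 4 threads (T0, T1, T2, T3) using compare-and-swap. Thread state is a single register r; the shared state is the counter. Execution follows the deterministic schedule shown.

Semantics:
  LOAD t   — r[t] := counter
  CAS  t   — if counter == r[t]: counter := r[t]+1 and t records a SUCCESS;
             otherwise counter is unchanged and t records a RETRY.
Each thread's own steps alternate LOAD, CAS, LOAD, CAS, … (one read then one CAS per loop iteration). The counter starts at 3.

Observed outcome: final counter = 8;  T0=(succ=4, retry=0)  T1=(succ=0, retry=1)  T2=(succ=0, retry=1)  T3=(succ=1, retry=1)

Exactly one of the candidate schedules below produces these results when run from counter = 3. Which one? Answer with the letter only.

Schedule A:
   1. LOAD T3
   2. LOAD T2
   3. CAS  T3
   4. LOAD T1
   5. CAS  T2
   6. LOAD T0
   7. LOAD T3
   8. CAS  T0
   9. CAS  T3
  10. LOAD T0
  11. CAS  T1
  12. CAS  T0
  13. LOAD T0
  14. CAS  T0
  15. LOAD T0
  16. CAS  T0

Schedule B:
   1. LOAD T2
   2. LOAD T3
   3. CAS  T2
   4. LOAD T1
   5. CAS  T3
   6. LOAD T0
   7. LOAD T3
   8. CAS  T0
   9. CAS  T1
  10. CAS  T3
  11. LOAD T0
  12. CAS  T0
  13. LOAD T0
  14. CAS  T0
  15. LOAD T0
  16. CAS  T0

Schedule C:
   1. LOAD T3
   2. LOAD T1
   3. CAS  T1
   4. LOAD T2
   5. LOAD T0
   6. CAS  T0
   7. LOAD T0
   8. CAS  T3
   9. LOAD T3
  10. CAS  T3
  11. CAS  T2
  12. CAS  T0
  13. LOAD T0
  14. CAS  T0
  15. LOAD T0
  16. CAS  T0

A

Run A:
T3 LOAD — after: cnt=3, r=3 — load
T2 LOAD — after: cnt=3, r=3 — load
T3 CAS — after: cnt=4, r=3 — ok
T1 LOAD — after: cnt=4, r=4 — load
T2 CAS — after: cnt=4, r=3 — retry
T0 LOAD — after: cnt=4, r=4 — load
T3 LOAD — after: cnt=4, r=4 — load
T0 CAS — after: cnt=5, r=4 — ok
T3 CAS — after: cnt=5, r=4 — retry
T0 LOAD — after: cnt=5, r=5 — load
T1 CAS — after: cnt=5, r=4 — retry
T0 CAS — after: cnt=6, r=5 — ok
T0 LOAD — after: cnt=6, r=6 — load
T0 CAS — after: cnt=7, r=6 — ok
T0 LOAD — after: cnt=7, r=7 — load
T0 CAS — after: cnt=8, r=7 — ok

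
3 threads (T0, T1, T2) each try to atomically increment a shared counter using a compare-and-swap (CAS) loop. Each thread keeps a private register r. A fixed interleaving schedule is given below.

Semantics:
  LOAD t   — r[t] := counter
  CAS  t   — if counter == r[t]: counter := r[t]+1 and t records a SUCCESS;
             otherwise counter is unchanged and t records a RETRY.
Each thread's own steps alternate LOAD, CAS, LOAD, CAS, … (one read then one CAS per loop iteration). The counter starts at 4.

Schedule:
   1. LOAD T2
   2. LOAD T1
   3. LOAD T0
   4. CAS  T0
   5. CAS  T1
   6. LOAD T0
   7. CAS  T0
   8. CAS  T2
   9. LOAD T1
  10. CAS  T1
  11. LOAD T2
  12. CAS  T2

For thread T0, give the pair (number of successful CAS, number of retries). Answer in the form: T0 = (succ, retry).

T0 = (2, 0)

[1] T2.load  rd  (counter 4, T2.r 4)
[2] T1.load  rd  (counter 4, T1.r 4)
[3] T0.load  rd  (counter 4, T0.r 4)
[4] T0.cas  hit  (counter 5, T0.r 4)
[5] T1.cas  miss  (counter 5, T1.r 4)
[6] T0.load  rd  (counter 5, T0.r 5)
[7] T0.cas  hit  (counter 6, T0.r 5)
[8] T2.cas  miss  (counter 6, T2.r 4)
[9] T1.load  rd  (counter 6, T1.r 6)
[10] T1.cas  hit  (counter 7, T1.r 6)
[11] T2.load  rd  (counter 7, T2.r 7)
[12] T2.cas  hit  (counter 8, T2.r 7)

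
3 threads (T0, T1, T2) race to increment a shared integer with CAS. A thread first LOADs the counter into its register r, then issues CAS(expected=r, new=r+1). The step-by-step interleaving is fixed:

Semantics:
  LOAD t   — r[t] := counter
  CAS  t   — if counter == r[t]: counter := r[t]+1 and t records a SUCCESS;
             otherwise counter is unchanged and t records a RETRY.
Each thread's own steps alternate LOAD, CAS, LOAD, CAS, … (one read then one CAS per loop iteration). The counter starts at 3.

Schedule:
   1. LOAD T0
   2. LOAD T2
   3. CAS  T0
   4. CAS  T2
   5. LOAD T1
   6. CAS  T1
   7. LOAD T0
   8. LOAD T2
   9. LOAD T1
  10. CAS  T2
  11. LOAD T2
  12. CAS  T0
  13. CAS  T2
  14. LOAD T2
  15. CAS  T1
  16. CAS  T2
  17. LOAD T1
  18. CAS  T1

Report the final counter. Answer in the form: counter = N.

[1] T0.load  rd  (counter 3, T0.r 3)
[2] T2.load  rd  (counter 3, T2.r 3)
[3] T0.cas  hit  (counter 4, T0.r 3)
[4] T2.cas  miss  (counter 4, T2.r 3)
[5] T1.load  rd  (counter 4, T1.r 4)
[6] T1.cas  hit  (counter 5, T1.r 4)
[7] T0.load  rd  (counter 5, T0.r 5)
[8] T2.load  rd  (counter 5, T2.r 5)
[9] T1.load  rd  (counter 5, T1.r 5)
[10] T2.cas  hit  (counter 6, T2.r 5)
[11] T2.load  rd  (counter 6, T2.r 6)
[12] T0.cas  miss  (counter 6, T0.r 5)
[13] T2.cas  hit  (counter 7, T2.r 6)
[14] T2.load  rd  (counter 7, T2.r 7)
[15] T1.cas  miss  (counter 7, T1.r 5)
[16] T2.cas  hit  (counter 8, T2.r 7)
[17] T1.load  rd  (counter 8, T1.r 8)
[18] T1.cas  hit  (counter 9, T1.r 8)

counter = 9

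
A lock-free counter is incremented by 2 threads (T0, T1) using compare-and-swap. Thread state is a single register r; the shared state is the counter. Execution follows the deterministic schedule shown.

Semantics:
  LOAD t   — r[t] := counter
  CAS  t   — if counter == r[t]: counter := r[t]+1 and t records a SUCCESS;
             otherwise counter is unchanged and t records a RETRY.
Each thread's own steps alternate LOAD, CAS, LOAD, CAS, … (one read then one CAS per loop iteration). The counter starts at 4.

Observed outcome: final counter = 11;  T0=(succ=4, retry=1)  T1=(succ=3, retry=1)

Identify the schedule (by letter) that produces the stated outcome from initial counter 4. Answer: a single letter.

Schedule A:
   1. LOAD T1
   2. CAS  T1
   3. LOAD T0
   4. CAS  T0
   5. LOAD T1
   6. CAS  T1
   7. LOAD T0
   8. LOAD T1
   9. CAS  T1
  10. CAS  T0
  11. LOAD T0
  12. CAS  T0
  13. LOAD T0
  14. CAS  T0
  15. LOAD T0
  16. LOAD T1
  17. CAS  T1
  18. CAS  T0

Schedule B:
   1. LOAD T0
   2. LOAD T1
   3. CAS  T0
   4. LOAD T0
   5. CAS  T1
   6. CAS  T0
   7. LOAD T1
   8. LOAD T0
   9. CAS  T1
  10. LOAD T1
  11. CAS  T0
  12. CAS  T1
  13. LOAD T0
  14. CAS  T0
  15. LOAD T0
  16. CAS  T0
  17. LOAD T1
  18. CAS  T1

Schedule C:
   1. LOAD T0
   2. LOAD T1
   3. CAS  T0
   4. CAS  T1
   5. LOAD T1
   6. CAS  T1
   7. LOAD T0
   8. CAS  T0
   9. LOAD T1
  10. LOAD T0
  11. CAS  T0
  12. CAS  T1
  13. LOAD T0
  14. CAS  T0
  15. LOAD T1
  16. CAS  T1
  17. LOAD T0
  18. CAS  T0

B

Simulating candidate B:
   1) LOAD T0:  M=4  r_T0=4
   2) LOAD T1:  M=4  r_T1=4
   3) CAS  T0:  M=5  r_T0=4 ✓
   4) LOAD T0:  M=5  r_T0=5
   5) CAS  T1:  M=5  r_T1=4 ✗
   6) CAS  T0:  M=6  r_T0=5 ✓
   7) LOAD T1:  M=6  r_T1=6
   8) LOAD T0:  M=6  r_T0=6
   9) CAS  T1:  M=7  r_T1=6 ✓
  10) LOAD T1:  M=7  r_T1=7
  11) CAS  T0:  M=7  r_T0=6 ✗
  12) CAS  T1:  M=8  r_T1=7 ✓
  13) LOAD T0:  M=8  r_T0=8
  14) CAS  T0:  M=9  r_T0=8 ✓
  15) LOAD T0:  M=9  r_T0=9
  16) CAS  T0:  M=10  r_T0=9 ✓
  17) LOAD T1:  M=10  r_T1=10
  18) CAS  T1:  M=11  r_T1=10 ✓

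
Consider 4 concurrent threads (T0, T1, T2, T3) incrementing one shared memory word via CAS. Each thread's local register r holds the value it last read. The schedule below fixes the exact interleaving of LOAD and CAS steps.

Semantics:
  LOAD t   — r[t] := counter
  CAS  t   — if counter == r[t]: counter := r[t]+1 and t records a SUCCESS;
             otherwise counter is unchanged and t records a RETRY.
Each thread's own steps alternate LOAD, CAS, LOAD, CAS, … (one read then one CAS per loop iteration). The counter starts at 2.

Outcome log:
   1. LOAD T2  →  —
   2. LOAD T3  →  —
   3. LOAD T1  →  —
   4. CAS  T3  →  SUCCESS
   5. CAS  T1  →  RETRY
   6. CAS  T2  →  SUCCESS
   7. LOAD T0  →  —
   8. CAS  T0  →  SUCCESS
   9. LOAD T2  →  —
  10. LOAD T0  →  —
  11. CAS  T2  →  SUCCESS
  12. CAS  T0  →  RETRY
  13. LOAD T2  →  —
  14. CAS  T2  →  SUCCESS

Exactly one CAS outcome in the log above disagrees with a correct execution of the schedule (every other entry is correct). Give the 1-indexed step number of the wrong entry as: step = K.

step = 6

Correct run:
#1 T2 reads 2
#2 T3 reads 2
#3 T1 reads 2
#4 T3 CAS(2→3) writes; counter now 3
#5 T1 CAS(2→3) fails; counter now 3
#6 T2 CAS(2→3) fails; counter now 3
#7 T0 reads 3
#8 T0 CAS(3→4) writes; counter now 4
#9 T2 reads 4
#10 T0 reads 4
#11 T2 CAS(4→5) writes; counter now 5
#12 T0 CAS(4→5) fails; counter now 5
#13 T2 reads 5
#14 T2 CAS(5→6) writes; counter now 6
Mismatch at 6.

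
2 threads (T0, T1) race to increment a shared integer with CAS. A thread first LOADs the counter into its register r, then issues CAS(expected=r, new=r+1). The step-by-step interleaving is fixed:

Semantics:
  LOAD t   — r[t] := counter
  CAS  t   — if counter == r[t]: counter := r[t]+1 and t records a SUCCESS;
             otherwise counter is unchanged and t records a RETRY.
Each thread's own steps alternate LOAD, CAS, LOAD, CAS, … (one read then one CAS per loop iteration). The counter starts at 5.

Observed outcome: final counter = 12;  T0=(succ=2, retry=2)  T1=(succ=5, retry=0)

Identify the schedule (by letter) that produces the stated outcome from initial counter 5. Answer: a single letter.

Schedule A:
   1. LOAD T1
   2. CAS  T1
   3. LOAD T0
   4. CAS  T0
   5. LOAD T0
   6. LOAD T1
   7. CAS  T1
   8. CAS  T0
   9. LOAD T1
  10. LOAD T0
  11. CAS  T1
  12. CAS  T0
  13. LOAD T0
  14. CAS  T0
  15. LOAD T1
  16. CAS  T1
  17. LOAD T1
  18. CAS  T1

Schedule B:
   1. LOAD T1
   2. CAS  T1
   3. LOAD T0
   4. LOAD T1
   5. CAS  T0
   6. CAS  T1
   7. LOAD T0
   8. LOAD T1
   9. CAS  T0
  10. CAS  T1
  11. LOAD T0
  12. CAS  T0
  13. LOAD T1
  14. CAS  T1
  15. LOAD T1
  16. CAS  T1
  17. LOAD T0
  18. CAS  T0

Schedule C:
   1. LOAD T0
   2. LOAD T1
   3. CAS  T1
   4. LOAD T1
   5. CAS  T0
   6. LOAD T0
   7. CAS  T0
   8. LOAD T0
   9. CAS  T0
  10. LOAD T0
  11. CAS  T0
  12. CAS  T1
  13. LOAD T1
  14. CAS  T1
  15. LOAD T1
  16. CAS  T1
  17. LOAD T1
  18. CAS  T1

Simulating candidate A:
[1] T1.load  rd  (counter 5, T1.r 5)
[2] T1.cas  hit  (counter 6, T1.r 5)
[3] T0.load  rd  (counter 6, T0.r 6)
[4] T0.cas  hit  (counter 7, T0.r 6)
[5] T0.load  rd  (counter 7, T0.r 7)
[6] T1.load  rd  (counter 7, T1.r 7)
[7] T1.cas  hit  (counter 8, T1.r 7)
[8] T0.cas  miss  (counter 8, T0.r 7)
[9] T1.load  rd  (counter 8, T1.r 8)
[10] T0.load  rd  (counter 8, T0.r 8)
[11] T1.cas  hit  (counter 9, T1.r 8)
[12] T0.cas  miss  (counter 9, T0.r 8)
[13] T0.load  rd  (counter 9, T0.r 9)
[14] T0.cas  hit  (counter 10, T0.r 9)
[15] T1.load  rd  (counter 10, T1.r 10)
[16] T1.cas  hit  (counter 11, T1.r 10)
[17] T1.load  rd  (counter 11, T1.r 11)
[18] T1.cas  hit  (counter 12, T1.r 11)

A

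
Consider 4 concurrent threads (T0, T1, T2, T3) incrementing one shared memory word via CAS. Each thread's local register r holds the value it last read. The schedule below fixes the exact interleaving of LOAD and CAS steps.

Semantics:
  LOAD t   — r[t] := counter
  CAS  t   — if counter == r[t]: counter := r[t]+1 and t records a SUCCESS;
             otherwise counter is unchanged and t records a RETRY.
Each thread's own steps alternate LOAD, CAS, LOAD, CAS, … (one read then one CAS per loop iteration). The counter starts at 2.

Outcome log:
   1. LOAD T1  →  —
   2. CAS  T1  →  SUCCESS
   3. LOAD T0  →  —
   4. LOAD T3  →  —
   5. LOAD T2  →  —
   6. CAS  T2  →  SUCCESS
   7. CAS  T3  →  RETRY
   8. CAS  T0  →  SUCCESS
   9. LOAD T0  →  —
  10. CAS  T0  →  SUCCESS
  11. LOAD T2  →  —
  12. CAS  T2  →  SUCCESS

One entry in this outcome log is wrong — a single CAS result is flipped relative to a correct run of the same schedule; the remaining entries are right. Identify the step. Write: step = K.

step = 8

Reference trace:
T1 LOAD — after: cnt=2, r=2 — load
T1 CAS — after: cnt=3, r=2 — ok
T0 LOAD — after: cnt=3, r=3 — load
T3 LOAD — after: cnt=3, r=3 — load
T2 LOAD — after: cnt=3, r=3 — load
T2 CAS — after: cnt=4, r=3 — ok
T3 CAS — after: cnt=4, r=3 — retry
T0 CAS — after: cnt=4, r=3 — retry
T0 LOAD — after: cnt=4, r=4 — load
T0 CAS — after: cnt=5, r=4 — ok
T2 LOAD — after: cnt=5, r=5 — load
T2 CAS — after: cnt=6, r=5 — ok
Flip is step 8.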